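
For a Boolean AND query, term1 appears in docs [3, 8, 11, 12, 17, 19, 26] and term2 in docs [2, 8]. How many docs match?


Boolean AND: find intersection of posting lists
term1 docs: [3, 8, 11, 12, 17, 19, 26]
term2 docs: [2, 8]
Intersection: [8]
|intersection| = 1

1


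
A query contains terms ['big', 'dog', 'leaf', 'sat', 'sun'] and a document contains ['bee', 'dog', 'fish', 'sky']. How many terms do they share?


Query terms: ['big', 'dog', 'leaf', 'sat', 'sun']
Document terms: ['bee', 'dog', 'fish', 'sky']
Common terms: ['dog']
Overlap count = 1

1


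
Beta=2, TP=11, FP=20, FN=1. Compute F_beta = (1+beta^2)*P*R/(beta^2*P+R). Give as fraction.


P = TP/(TP+FP) = 11/31 = 11/31
R = TP/(TP+FN) = 11/12 = 11/12
beta^2 = 2^2 = 4
(1 + beta^2) = 5
Numerator = (1+beta^2)*P*R = 605/372
Denominator = beta^2*P + R = 44/31 + 11/12 = 869/372
F_beta = 55/79

55/79


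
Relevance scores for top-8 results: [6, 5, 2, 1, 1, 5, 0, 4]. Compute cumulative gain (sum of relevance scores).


Cumulative Gain = sum of relevance scores
Position 1: rel=6, running sum=6
Position 2: rel=5, running sum=11
Position 3: rel=2, running sum=13
Position 4: rel=1, running sum=14
Position 5: rel=1, running sum=15
Position 6: rel=5, running sum=20
Position 7: rel=0, running sum=20
Position 8: rel=4, running sum=24
CG = 24

24


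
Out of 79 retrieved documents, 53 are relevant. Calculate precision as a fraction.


Precision = relevant_retrieved / total_retrieved
= 53 / 79
= 53 / (53 + 26)
= 53/79

53/79


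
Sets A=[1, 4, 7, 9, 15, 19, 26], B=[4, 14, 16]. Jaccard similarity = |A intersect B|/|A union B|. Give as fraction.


A intersect B = [4]
|A intersect B| = 1
A union B = [1, 4, 7, 9, 14, 15, 16, 19, 26]
|A union B| = 9
Jaccard = 1/9 = 1/9

1/9


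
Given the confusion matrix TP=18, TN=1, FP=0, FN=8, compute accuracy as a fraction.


Accuracy = (TP + TN) / (TP + TN + FP + FN)
TP + TN = 18 + 1 = 19
Total = 18 + 1 + 0 + 8 = 27
Accuracy = 19 / 27 = 19/27

19/27


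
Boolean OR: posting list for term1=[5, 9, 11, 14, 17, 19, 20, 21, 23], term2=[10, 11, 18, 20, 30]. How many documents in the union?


Boolean OR: find union of posting lists
term1 docs: [5, 9, 11, 14, 17, 19, 20, 21, 23]
term2 docs: [10, 11, 18, 20, 30]
Union: [5, 9, 10, 11, 14, 17, 18, 19, 20, 21, 23, 30]
|union| = 12

12


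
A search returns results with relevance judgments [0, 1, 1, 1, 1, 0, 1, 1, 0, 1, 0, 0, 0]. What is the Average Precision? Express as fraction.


Computing P@k for each relevant position:
Position 1: not relevant
Position 2: relevant, P@2 = 1/2 = 1/2
Position 3: relevant, P@3 = 2/3 = 2/3
Position 4: relevant, P@4 = 3/4 = 3/4
Position 5: relevant, P@5 = 4/5 = 4/5
Position 6: not relevant
Position 7: relevant, P@7 = 5/7 = 5/7
Position 8: relevant, P@8 = 6/8 = 3/4
Position 9: not relevant
Position 10: relevant, P@10 = 7/10 = 7/10
Position 11: not relevant
Position 12: not relevant
Position 13: not relevant
Sum of P@k = 1/2 + 2/3 + 3/4 + 4/5 + 5/7 + 3/4 + 7/10 = 205/42
AP = 205/42 / 7 = 205/294

205/294


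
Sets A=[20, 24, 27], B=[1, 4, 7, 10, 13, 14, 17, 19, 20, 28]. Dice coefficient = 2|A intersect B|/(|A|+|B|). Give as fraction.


A intersect B = [20]
|A intersect B| = 1
|A| = 3, |B| = 10
Dice = 2*1 / (3+10)
= 2 / 13 = 2/13

2/13


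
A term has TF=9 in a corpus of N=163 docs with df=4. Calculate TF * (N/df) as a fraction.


TF * (N/df)
= 9 * (163/4)
= 9 * 163/4
= 1467/4

1467/4


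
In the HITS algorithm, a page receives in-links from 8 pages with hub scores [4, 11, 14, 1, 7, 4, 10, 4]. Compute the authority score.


Authority = sum of hub scores of in-linkers
In-link 1: hub score = 4
In-link 2: hub score = 11
In-link 3: hub score = 14
In-link 4: hub score = 1
In-link 5: hub score = 7
In-link 6: hub score = 4
In-link 7: hub score = 10
In-link 8: hub score = 4
Authority = 4 + 11 + 14 + 1 + 7 + 4 + 10 + 4 = 55

55


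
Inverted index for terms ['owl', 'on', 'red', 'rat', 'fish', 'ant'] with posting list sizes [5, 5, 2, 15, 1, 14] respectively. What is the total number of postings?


Summing posting list sizes:
'owl': 5 postings
'on': 5 postings
'red': 2 postings
'rat': 15 postings
'fish': 1 postings
'ant': 14 postings
Total = 5 + 5 + 2 + 15 + 1 + 14 = 42

42


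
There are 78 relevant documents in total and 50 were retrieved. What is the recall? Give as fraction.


Recall = retrieved_relevant / total_relevant
= 50 / 78
= 50 / (50 + 28)
= 25/39

25/39


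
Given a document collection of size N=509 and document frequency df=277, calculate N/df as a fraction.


IDF ratio = N / df
= 509 / 277
= 509/277

509/277


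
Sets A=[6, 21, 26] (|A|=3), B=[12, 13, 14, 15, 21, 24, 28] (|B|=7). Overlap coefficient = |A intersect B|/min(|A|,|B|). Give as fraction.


A intersect B = [21]
|A intersect B| = 1
min(|A|, |B|) = min(3, 7) = 3
Overlap = 1 / 3 = 1/3

1/3


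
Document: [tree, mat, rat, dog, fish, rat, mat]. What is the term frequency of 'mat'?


Document has 7 words
Scanning for 'mat':
Found at positions: [1, 6]
Count = 2

2


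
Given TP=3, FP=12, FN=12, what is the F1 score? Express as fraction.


F1 = 2 * P * R / (P + R)
P = TP/(TP+FP) = 3/15 = 1/5
R = TP/(TP+FN) = 3/15 = 1/5
2 * P * R = 2 * 1/5 * 1/5 = 2/25
P + R = 1/5 + 1/5 = 2/5
F1 = 2/25 / 2/5 = 1/5

1/5


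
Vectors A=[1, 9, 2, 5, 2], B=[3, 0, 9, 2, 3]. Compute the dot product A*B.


Dot product = sum of element-wise products
A[0]*B[0] = 1*3 = 3
A[1]*B[1] = 9*0 = 0
A[2]*B[2] = 2*9 = 18
A[3]*B[3] = 5*2 = 10
A[4]*B[4] = 2*3 = 6
Sum = 3 + 0 + 18 + 10 + 6 = 37

37


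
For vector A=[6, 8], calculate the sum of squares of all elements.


|A|^2 = sum of squared components
A[0]^2 = 6^2 = 36
A[1]^2 = 8^2 = 64
Sum = 36 + 64 = 100

100


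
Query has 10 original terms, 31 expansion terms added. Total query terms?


Original terms: 10
Expansion terms: 31
Total = 10 + 31 = 41

41


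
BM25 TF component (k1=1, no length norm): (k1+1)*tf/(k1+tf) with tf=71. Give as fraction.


BM25 TF component = (k1+1)*tf / (k1+tf)
k1 = 1, tf = 71
Numerator = (1+1)*71 = 142
Denominator = 1 + 71 = 72
= 142/72 = 71/36

71/36


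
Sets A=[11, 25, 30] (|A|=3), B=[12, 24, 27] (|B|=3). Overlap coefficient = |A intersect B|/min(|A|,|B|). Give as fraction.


A intersect B = []
|A intersect B| = 0
min(|A|, |B|) = min(3, 3) = 3
Overlap = 0 / 3 = 0

0


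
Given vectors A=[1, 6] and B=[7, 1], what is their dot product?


Dot product = sum of element-wise products
A[0]*B[0] = 1*7 = 7
A[1]*B[1] = 6*1 = 6
Sum = 7 + 6 = 13

13


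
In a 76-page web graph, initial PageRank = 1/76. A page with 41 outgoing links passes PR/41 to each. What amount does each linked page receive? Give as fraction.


Initial PR = 1/76 = 1/76
Outlinks = 41
Contribution per link = PR / outlinks
= 1/76 / 41
= 1/3116

1/3116


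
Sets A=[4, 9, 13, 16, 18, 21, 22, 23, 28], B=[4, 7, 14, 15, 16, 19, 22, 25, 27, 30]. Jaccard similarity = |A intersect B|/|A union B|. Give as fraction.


A intersect B = [4, 16, 22]
|A intersect B| = 3
A union B = [4, 7, 9, 13, 14, 15, 16, 18, 19, 21, 22, 23, 25, 27, 28, 30]
|A union B| = 16
Jaccard = 3/16 = 3/16

3/16


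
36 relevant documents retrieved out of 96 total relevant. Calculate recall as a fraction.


Recall = retrieved_relevant / total_relevant
= 36 / 96
= 36 / (36 + 60)
= 3/8

3/8


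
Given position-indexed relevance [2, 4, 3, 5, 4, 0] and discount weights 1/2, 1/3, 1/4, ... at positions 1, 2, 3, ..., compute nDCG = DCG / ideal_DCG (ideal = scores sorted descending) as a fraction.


Position discount weights w_i = 1/(i+1) for i=1..6:
Weights = [1/2, 1/3, 1/4, 1/5, 1/6, 1/7]
Actual relevance: [2, 4, 3, 5, 4, 0]
DCG = 2/2 + 4/3 + 3/4 + 5/5 + 4/6 + 0/7 = 19/4
Ideal relevance (sorted desc): [5, 4, 4, 3, 2, 0]
Ideal DCG = 5/2 + 4/3 + 4/4 + 3/5 + 2/6 + 0/7 = 173/30
nDCG = DCG / ideal_DCG = 19/4 / 173/30 = 285/346

285/346


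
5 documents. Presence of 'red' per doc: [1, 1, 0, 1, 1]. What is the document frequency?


Checking each document for 'red':
Doc 1: present
Doc 2: present
Doc 3: absent
Doc 4: present
Doc 5: present
df = sum of presences = 1 + 1 + 0 + 1 + 1 = 4

4


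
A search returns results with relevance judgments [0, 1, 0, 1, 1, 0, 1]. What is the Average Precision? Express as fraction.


Computing P@k for each relevant position:
Position 1: not relevant
Position 2: relevant, P@2 = 1/2 = 1/2
Position 3: not relevant
Position 4: relevant, P@4 = 2/4 = 1/2
Position 5: relevant, P@5 = 3/5 = 3/5
Position 6: not relevant
Position 7: relevant, P@7 = 4/7 = 4/7
Sum of P@k = 1/2 + 1/2 + 3/5 + 4/7 = 76/35
AP = 76/35 / 4 = 19/35

19/35


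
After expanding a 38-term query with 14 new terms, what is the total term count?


Original terms: 38
Expansion terms: 14
Total = 38 + 14 = 52

52


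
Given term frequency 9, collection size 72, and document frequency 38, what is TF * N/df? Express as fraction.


TF * (N/df)
= 9 * (72/38)
= 9 * 36/19
= 324/19

324/19


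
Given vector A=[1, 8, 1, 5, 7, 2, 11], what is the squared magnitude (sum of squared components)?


|A|^2 = sum of squared components
A[0]^2 = 1^2 = 1
A[1]^2 = 8^2 = 64
A[2]^2 = 1^2 = 1
A[3]^2 = 5^2 = 25
A[4]^2 = 7^2 = 49
A[5]^2 = 2^2 = 4
A[6]^2 = 11^2 = 121
Sum = 1 + 64 + 1 + 25 + 49 + 4 + 121 = 265

265


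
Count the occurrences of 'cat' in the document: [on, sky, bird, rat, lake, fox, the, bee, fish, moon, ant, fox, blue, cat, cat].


Document has 15 words
Scanning for 'cat':
Found at positions: [13, 14]
Count = 2

2


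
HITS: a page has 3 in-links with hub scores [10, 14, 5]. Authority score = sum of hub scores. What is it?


Authority = sum of hub scores of in-linkers
In-link 1: hub score = 10
In-link 2: hub score = 14
In-link 3: hub score = 5
Authority = 10 + 14 + 5 = 29

29


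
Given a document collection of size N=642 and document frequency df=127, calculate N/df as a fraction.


IDF ratio = N / df
= 642 / 127
= 642/127

642/127


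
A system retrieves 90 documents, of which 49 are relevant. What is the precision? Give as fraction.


Precision = relevant_retrieved / total_retrieved
= 49 / 90
= 49 / (49 + 41)
= 49/90

49/90


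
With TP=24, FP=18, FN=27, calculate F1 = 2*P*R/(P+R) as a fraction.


F1 = 2 * P * R / (P + R)
P = TP/(TP+FP) = 24/42 = 4/7
R = TP/(TP+FN) = 24/51 = 8/17
2 * P * R = 2 * 4/7 * 8/17 = 64/119
P + R = 4/7 + 8/17 = 124/119
F1 = 64/119 / 124/119 = 16/31

16/31


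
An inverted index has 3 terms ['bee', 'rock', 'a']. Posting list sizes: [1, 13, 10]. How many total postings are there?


Summing posting list sizes:
'bee': 1 postings
'rock': 13 postings
'a': 10 postings
Total = 1 + 13 + 10 = 24

24


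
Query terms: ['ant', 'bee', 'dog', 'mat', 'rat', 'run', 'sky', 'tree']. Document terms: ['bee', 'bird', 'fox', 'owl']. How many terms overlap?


Query terms: ['ant', 'bee', 'dog', 'mat', 'rat', 'run', 'sky', 'tree']
Document terms: ['bee', 'bird', 'fox', 'owl']
Common terms: ['bee']
Overlap count = 1

1


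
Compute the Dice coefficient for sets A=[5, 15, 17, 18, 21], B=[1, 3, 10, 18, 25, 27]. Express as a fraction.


A intersect B = [18]
|A intersect B| = 1
|A| = 5, |B| = 6
Dice = 2*1 / (5+6)
= 2 / 11 = 2/11

2/11


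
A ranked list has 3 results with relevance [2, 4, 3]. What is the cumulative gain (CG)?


Cumulative Gain = sum of relevance scores
Position 1: rel=2, running sum=2
Position 2: rel=4, running sum=6
Position 3: rel=3, running sum=9
CG = 9

9


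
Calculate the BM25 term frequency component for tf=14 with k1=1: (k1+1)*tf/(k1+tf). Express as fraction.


BM25 TF component = (k1+1)*tf / (k1+tf)
k1 = 1, tf = 14
Numerator = (1+1)*14 = 28
Denominator = 1 + 14 = 15
= 28/15 = 28/15

28/15


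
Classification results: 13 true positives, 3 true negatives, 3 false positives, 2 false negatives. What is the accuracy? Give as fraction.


Accuracy = (TP + TN) / (TP + TN + FP + FN)
TP + TN = 13 + 3 = 16
Total = 13 + 3 + 3 + 2 = 21
Accuracy = 16 / 21 = 16/21

16/21


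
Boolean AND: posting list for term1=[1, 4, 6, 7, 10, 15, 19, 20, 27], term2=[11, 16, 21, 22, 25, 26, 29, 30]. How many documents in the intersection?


Boolean AND: find intersection of posting lists
term1 docs: [1, 4, 6, 7, 10, 15, 19, 20, 27]
term2 docs: [11, 16, 21, 22, 25, 26, 29, 30]
Intersection: []
|intersection| = 0

0


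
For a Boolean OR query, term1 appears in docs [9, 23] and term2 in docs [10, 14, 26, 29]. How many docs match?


Boolean OR: find union of posting lists
term1 docs: [9, 23]
term2 docs: [10, 14, 26, 29]
Union: [9, 10, 14, 23, 26, 29]
|union| = 6

6


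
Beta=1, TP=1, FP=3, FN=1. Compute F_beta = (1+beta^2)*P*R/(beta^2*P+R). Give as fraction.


P = TP/(TP+FP) = 1/4 = 1/4
R = TP/(TP+FN) = 1/2 = 1/2
beta^2 = 1^2 = 1
(1 + beta^2) = 2
Numerator = (1+beta^2)*P*R = 1/4
Denominator = beta^2*P + R = 1/4 + 1/2 = 3/4
F_beta = 1/3

1/3


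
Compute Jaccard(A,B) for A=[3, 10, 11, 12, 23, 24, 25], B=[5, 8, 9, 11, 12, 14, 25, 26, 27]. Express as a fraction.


A intersect B = [11, 12, 25]
|A intersect B| = 3
A union B = [3, 5, 8, 9, 10, 11, 12, 14, 23, 24, 25, 26, 27]
|A union B| = 13
Jaccard = 3/13 = 3/13

3/13


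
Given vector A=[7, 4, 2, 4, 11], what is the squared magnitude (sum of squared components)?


|A|^2 = sum of squared components
A[0]^2 = 7^2 = 49
A[1]^2 = 4^2 = 16
A[2]^2 = 2^2 = 4
A[3]^2 = 4^2 = 16
A[4]^2 = 11^2 = 121
Sum = 49 + 16 + 4 + 16 + 121 = 206

206


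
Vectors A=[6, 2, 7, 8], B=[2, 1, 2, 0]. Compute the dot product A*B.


Dot product = sum of element-wise products
A[0]*B[0] = 6*2 = 12
A[1]*B[1] = 2*1 = 2
A[2]*B[2] = 7*2 = 14
A[3]*B[3] = 8*0 = 0
Sum = 12 + 2 + 14 + 0 = 28

28


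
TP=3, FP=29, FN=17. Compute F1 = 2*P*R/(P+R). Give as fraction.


F1 = 2 * P * R / (P + R)
P = TP/(TP+FP) = 3/32 = 3/32
R = TP/(TP+FN) = 3/20 = 3/20
2 * P * R = 2 * 3/32 * 3/20 = 9/320
P + R = 3/32 + 3/20 = 39/160
F1 = 9/320 / 39/160 = 3/26

3/26


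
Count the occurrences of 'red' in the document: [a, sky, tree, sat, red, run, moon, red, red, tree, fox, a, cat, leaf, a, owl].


Document has 16 words
Scanning for 'red':
Found at positions: [4, 7, 8]
Count = 3

3


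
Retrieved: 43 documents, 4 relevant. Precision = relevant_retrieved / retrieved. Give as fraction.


Precision = relevant_retrieved / total_retrieved
= 4 / 43
= 4 / (4 + 39)
= 4/43

4/43


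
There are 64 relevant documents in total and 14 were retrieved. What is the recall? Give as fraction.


Recall = retrieved_relevant / total_relevant
= 14 / 64
= 14 / (14 + 50)
= 7/32

7/32


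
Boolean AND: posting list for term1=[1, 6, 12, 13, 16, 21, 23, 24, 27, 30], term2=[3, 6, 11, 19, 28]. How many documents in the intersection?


Boolean AND: find intersection of posting lists
term1 docs: [1, 6, 12, 13, 16, 21, 23, 24, 27, 30]
term2 docs: [3, 6, 11, 19, 28]
Intersection: [6]
|intersection| = 1

1


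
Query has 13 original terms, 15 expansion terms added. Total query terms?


Original terms: 13
Expansion terms: 15
Total = 13 + 15 = 28

28


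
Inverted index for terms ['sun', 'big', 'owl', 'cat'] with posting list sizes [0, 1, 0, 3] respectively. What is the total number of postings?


Summing posting list sizes:
'sun': 0 postings
'big': 1 postings
'owl': 0 postings
'cat': 3 postings
Total = 0 + 1 + 0 + 3 = 4

4


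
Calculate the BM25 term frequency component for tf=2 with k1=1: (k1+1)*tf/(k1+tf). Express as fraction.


BM25 TF component = (k1+1)*tf / (k1+tf)
k1 = 1, tf = 2
Numerator = (1+1)*2 = 4
Denominator = 1 + 2 = 3
= 4/3 = 4/3

4/3


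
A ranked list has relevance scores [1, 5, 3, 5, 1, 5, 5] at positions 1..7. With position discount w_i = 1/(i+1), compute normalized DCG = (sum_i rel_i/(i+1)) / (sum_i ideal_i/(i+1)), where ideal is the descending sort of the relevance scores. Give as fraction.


Position discount weights w_i = 1/(i+1) for i=1..7:
Weights = [1/2, 1/3, 1/4, 1/5, 1/6, 1/7, 1/8]
Actual relevance: [1, 5, 3, 5, 1, 5, 5]
DCG = 1/2 + 5/3 + 3/4 + 5/5 + 1/6 + 5/7 + 5/8 = 911/168
Ideal relevance (sorted desc): [5, 5, 5, 5, 3, 1, 1]
Ideal DCG = 5/2 + 5/3 + 5/4 + 5/5 + 3/6 + 1/7 + 1/8 = 1207/168
nDCG = DCG / ideal_DCG = 911/168 / 1207/168 = 911/1207

911/1207


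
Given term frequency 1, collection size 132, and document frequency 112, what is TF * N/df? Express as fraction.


TF * (N/df)
= 1 * (132/112)
= 1 * 33/28
= 33/28

33/28


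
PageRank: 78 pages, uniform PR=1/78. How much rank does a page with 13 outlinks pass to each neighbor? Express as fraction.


Initial PR = 1/78 = 1/78
Outlinks = 13
Contribution per link = PR / outlinks
= 1/78 / 13
= 1/1014

1/1014


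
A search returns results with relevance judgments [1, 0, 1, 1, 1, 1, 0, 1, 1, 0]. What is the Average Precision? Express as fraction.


Computing P@k for each relevant position:
Position 1: relevant, P@1 = 1/1 = 1
Position 2: not relevant
Position 3: relevant, P@3 = 2/3 = 2/3
Position 4: relevant, P@4 = 3/4 = 3/4
Position 5: relevant, P@5 = 4/5 = 4/5
Position 6: relevant, P@6 = 5/6 = 5/6
Position 7: not relevant
Position 8: relevant, P@8 = 6/8 = 3/4
Position 9: relevant, P@9 = 7/9 = 7/9
Position 10: not relevant
Sum of P@k = 1 + 2/3 + 3/4 + 4/5 + 5/6 + 3/4 + 7/9 = 251/45
AP = 251/45 / 7 = 251/315

251/315


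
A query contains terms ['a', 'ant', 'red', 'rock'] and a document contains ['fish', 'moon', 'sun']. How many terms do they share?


Query terms: ['a', 'ant', 'red', 'rock']
Document terms: ['fish', 'moon', 'sun']
Common terms: []
Overlap count = 0

0


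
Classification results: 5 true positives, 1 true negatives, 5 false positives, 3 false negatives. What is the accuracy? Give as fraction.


Accuracy = (TP + TN) / (TP + TN + FP + FN)
TP + TN = 5 + 1 = 6
Total = 5 + 1 + 5 + 3 = 14
Accuracy = 6 / 14 = 3/7

3/7


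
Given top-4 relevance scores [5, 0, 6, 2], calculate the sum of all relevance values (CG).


Cumulative Gain = sum of relevance scores
Position 1: rel=5, running sum=5
Position 2: rel=0, running sum=5
Position 3: rel=6, running sum=11
Position 4: rel=2, running sum=13
CG = 13

13


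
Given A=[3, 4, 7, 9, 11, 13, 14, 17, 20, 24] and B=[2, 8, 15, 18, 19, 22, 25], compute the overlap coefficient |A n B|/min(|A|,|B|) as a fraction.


A intersect B = []
|A intersect B| = 0
min(|A|, |B|) = min(10, 7) = 7
Overlap = 0 / 7 = 0

0


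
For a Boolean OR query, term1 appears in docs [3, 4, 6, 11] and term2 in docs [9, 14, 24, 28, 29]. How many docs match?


Boolean OR: find union of posting lists
term1 docs: [3, 4, 6, 11]
term2 docs: [9, 14, 24, 28, 29]
Union: [3, 4, 6, 9, 11, 14, 24, 28, 29]
|union| = 9

9


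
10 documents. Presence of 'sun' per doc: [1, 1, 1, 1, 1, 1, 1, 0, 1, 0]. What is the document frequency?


Checking each document for 'sun':
Doc 1: present
Doc 2: present
Doc 3: present
Doc 4: present
Doc 5: present
Doc 6: present
Doc 7: present
Doc 8: absent
Doc 9: present
Doc 10: absent
df = sum of presences = 1 + 1 + 1 + 1 + 1 + 1 + 1 + 0 + 1 + 0 = 8

8


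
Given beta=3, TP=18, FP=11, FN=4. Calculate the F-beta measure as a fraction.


P = TP/(TP+FP) = 18/29 = 18/29
R = TP/(TP+FN) = 18/22 = 9/11
beta^2 = 3^2 = 9
(1 + beta^2) = 10
Numerator = (1+beta^2)*P*R = 1620/319
Denominator = beta^2*P + R = 162/29 + 9/11 = 2043/319
F_beta = 180/227

180/227


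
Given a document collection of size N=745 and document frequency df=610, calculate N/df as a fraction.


IDF ratio = N / df
= 745 / 610
= 149/122

149/122


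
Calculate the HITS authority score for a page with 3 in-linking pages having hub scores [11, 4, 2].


Authority = sum of hub scores of in-linkers
In-link 1: hub score = 11
In-link 2: hub score = 4
In-link 3: hub score = 2
Authority = 11 + 4 + 2 = 17

17


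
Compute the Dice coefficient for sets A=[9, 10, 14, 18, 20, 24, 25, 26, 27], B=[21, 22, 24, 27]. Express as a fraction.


A intersect B = [24, 27]
|A intersect B| = 2
|A| = 9, |B| = 4
Dice = 2*2 / (9+4)
= 4 / 13 = 4/13

4/13


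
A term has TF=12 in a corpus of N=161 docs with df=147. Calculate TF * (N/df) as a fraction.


TF * (N/df)
= 12 * (161/147)
= 12 * 23/21
= 92/7

92/7


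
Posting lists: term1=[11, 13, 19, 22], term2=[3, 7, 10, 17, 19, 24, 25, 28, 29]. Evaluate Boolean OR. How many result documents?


Boolean OR: find union of posting lists
term1 docs: [11, 13, 19, 22]
term2 docs: [3, 7, 10, 17, 19, 24, 25, 28, 29]
Union: [3, 7, 10, 11, 13, 17, 19, 22, 24, 25, 28, 29]
|union| = 12

12


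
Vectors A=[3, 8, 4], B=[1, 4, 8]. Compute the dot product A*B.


Dot product = sum of element-wise products
A[0]*B[0] = 3*1 = 3
A[1]*B[1] = 8*4 = 32
A[2]*B[2] = 4*8 = 32
Sum = 3 + 32 + 32 = 67

67


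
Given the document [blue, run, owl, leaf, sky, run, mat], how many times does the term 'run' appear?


Document has 7 words
Scanning for 'run':
Found at positions: [1, 5]
Count = 2

2


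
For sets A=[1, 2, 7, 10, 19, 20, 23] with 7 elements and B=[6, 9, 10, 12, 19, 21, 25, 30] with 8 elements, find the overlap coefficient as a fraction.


A intersect B = [10, 19]
|A intersect B| = 2
min(|A|, |B|) = min(7, 8) = 7
Overlap = 2 / 7 = 2/7

2/7


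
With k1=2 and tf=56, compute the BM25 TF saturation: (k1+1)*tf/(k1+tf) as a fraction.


BM25 TF component = (k1+1)*tf / (k1+tf)
k1 = 2, tf = 56
Numerator = (2+1)*56 = 168
Denominator = 2 + 56 = 58
= 168/58 = 84/29

84/29


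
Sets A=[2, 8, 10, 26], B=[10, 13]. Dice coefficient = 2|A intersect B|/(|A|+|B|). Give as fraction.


A intersect B = [10]
|A intersect B| = 1
|A| = 4, |B| = 2
Dice = 2*1 / (4+2)
= 2 / 6 = 1/3

1/3


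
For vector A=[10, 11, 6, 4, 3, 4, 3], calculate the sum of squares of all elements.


|A|^2 = sum of squared components
A[0]^2 = 10^2 = 100
A[1]^2 = 11^2 = 121
A[2]^2 = 6^2 = 36
A[3]^2 = 4^2 = 16
A[4]^2 = 3^2 = 9
A[5]^2 = 4^2 = 16
A[6]^2 = 3^2 = 9
Sum = 100 + 121 + 36 + 16 + 9 + 16 + 9 = 307

307


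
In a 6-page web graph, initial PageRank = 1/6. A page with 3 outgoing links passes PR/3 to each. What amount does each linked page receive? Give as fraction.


Initial PR = 1/6 = 1/6
Outlinks = 3
Contribution per link = PR / outlinks
= 1/6 / 3
= 1/18

1/18


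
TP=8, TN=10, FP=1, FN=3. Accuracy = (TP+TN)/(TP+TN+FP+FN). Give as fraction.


Accuracy = (TP + TN) / (TP + TN + FP + FN)
TP + TN = 8 + 10 = 18
Total = 8 + 10 + 1 + 3 = 22
Accuracy = 18 / 22 = 9/11

9/11


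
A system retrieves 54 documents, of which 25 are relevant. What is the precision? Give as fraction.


Precision = relevant_retrieved / total_retrieved
= 25 / 54
= 25 / (25 + 29)
= 25/54

25/54


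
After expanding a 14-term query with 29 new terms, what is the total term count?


Original terms: 14
Expansion terms: 29
Total = 14 + 29 = 43

43


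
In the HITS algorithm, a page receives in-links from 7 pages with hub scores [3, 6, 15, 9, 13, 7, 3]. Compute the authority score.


Authority = sum of hub scores of in-linkers
In-link 1: hub score = 3
In-link 2: hub score = 6
In-link 3: hub score = 15
In-link 4: hub score = 9
In-link 5: hub score = 13
In-link 6: hub score = 7
In-link 7: hub score = 3
Authority = 3 + 6 + 15 + 9 + 13 + 7 + 3 = 56

56


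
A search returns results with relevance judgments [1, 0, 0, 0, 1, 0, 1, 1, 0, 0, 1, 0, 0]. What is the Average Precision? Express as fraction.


Computing P@k for each relevant position:
Position 1: relevant, P@1 = 1/1 = 1
Position 2: not relevant
Position 3: not relevant
Position 4: not relevant
Position 5: relevant, P@5 = 2/5 = 2/5
Position 6: not relevant
Position 7: relevant, P@7 = 3/7 = 3/7
Position 8: relevant, P@8 = 4/8 = 1/2
Position 9: not relevant
Position 10: not relevant
Position 11: relevant, P@11 = 5/11 = 5/11
Position 12: not relevant
Position 13: not relevant
Sum of P@k = 1 + 2/5 + 3/7 + 1/2 + 5/11 = 2143/770
AP = 2143/770 / 5 = 2143/3850

2143/3850


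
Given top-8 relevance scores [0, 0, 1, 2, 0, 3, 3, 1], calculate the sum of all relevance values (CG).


Cumulative Gain = sum of relevance scores
Position 1: rel=0, running sum=0
Position 2: rel=0, running sum=0
Position 3: rel=1, running sum=1
Position 4: rel=2, running sum=3
Position 5: rel=0, running sum=3
Position 6: rel=3, running sum=6
Position 7: rel=3, running sum=9
Position 8: rel=1, running sum=10
CG = 10

10


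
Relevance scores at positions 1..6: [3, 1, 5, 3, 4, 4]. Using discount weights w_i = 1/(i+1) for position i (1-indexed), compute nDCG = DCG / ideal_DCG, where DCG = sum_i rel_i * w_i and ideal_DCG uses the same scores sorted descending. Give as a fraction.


Position discount weights w_i = 1/(i+1) for i=1..6:
Weights = [1/2, 1/3, 1/4, 1/5, 1/6, 1/7]
Actual relevance: [3, 1, 5, 3, 4, 4]
DCG = 3/2 + 1/3 + 5/4 + 3/5 + 4/6 + 4/7 = 689/140
Ideal relevance (sorted desc): [5, 4, 4, 3, 3, 1]
Ideal DCG = 5/2 + 4/3 + 4/4 + 3/5 + 3/6 + 1/7 = 638/105
nDCG = DCG / ideal_DCG = 689/140 / 638/105 = 2067/2552

2067/2552


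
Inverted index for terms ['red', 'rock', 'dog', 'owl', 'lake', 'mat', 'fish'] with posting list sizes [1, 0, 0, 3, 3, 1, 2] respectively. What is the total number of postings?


Summing posting list sizes:
'red': 1 postings
'rock': 0 postings
'dog': 0 postings
'owl': 3 postings
'lake': 3 postings
'mat': 1 postings
'fish': 2 postings
Total = 1 + 0 + 0 + 3 + 3 + 1 + 2 = 10

10


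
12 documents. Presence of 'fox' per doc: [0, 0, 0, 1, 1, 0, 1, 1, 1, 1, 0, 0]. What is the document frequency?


Checking each document for 'fox':
Doc 1: absent
Doc 2: absent
Doc 3: absent
Doc 4: present
Doc 5: present
Doc 6: absent
Doc 7: present
Doc 8: present
Doc 9: present
Doc 10: present
Doc 11: absent
Doc 12: absent
df = sum of presences = 0 + 0 + 0 + 1 + 1 + 0 + 1 + 1 + 1 + 1 + 0 + 0 = 6

6


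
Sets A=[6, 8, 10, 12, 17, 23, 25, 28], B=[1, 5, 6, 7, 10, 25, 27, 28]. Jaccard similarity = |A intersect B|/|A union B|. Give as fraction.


A intersect B = [6, 10, 25, 28]
|A intersect B| = 4
A union B = [1, 5, 6, 7, 8, 10, 12, 17, 23, 25, 27, 28]
|A union B| = 12
Jaccard = 4/12 = 1/3

1/3


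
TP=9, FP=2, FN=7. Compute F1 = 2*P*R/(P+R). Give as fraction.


F1 = 2 * P * R / (P + R)
P = TP/(TP+FP) = 9/11 = 9/11
R = TP/(TP+FN) = 9/16 = 9/16
2 * P * R = 2 * 9/11 * 9/16 = 81/88
P + R = 9/11 + 9/16 = 243/176
F1 = 81/88 / 243/176 = 2/3

2/3


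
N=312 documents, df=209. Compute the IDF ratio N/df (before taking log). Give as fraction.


IDF ratio = N / df
= 312 / 209
= 312/209

312/209


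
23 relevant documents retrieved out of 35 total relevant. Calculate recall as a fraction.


Recall = retrieved_relevant / total_relevant
= 23 / 35
= 23 / (23 + 12)
= 23/35

23/35


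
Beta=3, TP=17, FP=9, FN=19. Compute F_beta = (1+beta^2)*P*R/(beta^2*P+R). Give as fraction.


P = TP/(TP+FP) = 17/26 = 17/26
R = TP/(TP+FN) = 17/36 = 17/36
beta^2 = 3^2 = 9
(1 + beta^2) = 10
Numerator = (1+beta^2)*P*R = 1445/468
Denominator = beta^2*P + R = 153/26 + 17/36 = 2975/468
F_beta = 17/35

17/35


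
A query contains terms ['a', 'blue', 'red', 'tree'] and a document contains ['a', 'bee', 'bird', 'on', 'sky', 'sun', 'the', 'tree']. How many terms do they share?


Query terms: ['a', 'blue', 'red', 'tree']
Document terms: ['a', 'bee', 'bird', 'on', 'sky', 'sun', 'the', 'tree']
Common terms: ['a', 'tree']
Overlap count = 2

2


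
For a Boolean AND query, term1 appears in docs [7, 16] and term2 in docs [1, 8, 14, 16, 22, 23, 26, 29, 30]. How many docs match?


Boolean AND: find intersection of posting lists
term1 docs: [7, 16]
term2 docs: [1, 8, 14, 16, 22, 23, 26, 29, 30]
Intersection: [16]
|intersection| = 1

1


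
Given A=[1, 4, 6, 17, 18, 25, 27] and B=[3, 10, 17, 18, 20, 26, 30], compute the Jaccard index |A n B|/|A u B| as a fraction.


A intersect B = [17, 18]
|A intersect B| = 2
A union B = [1, 3, 4, 6, 10, 17, 18, 20, 25, 26, 27, 30]
|A union B| = 12
Jaccard = 2/12 = 1/6

1/6


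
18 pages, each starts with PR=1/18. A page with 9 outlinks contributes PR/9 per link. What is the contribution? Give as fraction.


Initial PR = 1/18 = 1/18
Outlinks = 9
Contribution per link = PR / outlinks
= 1/18 / 9
= 1/162

1/162


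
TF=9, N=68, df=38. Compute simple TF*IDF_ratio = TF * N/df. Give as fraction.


TF * (N/df)
= 9 * (68/38)
= 9 * 34/19
= 306/19

306/19


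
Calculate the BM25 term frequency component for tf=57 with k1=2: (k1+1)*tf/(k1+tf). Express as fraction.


BM25 TF component = (k1+1)*tf / (k1+tf)
k1 = 2, tf = 57
Numerator = (2+1)*57 = 171
Denominator = 2 + 57 = 59
= 171/59 = 171/59

171/59


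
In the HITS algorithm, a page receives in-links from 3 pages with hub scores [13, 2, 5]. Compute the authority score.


Authority = sum of hub scores of in-linkers
In-link 1: hub score = 13
In-link 2: hub score = 2
In-link 3: hub score = 5
Authority = 13 + 2 + 5 = 20

20


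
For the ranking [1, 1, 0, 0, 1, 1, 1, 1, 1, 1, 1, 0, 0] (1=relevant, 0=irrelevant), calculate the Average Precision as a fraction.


Computing P@k for each relevant position:
Position 1: relevant, P@1 = 1/1 = 1
Position 2: relevant, P@2 = 2/2 = 1
Position 3: not relevant
Position 4: not relevant
Position 5: relevant, P@5 = 3/5 = 3/5
Position 6: relevant, P@6 = 4/6 = 2/3
Position 7: relevant, P@7 = 5/7 = 5/7
Position 8: relevant, P@8 = 6/8 = 3/4
Position 9: relevant, P@9 = 7/9 = 7/9
Position 10: relevant, P@10 = 8/10 = 4/5
Position 11: relevant, P@11 = 9/11 = 9/11
Position 12: not relevant
Position 13: not relevant
Sum of P@k = 1 + 1 + 3/5 + 2/3 + 5/7 + 3/4 + 7/9 + 4/5 + 9/11 = 98779/13860
AP = 98779/13860 / 9 = 98779/124740

98779/124740


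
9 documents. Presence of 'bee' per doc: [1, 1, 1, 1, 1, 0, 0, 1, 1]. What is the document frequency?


Checking each document for 'bee':
Doc 1: present
Doc 2: present
Doc 3: present
Doc 4: present
Doc 5: present
Doc 6: absent
Doc 7: absent
Doc 8: present
Doc 9: present
df = sum of presences = 1 + 1 + 1 + 1 + 1 + 0 + 0 + 1 + 1 = 7

7


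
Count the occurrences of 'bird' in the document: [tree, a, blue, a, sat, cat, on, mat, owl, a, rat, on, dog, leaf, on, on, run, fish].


Document has 18 words
Scanning for 'bird':
Term not found in document
Count = 0

0


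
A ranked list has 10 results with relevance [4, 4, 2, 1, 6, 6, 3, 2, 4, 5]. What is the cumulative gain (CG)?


Cumulative Gain = sum of relevance scores
Position 1: rel=4, running sum=4
Position 2: rel=4, running sum=8
Position 3: rel=2, running sum=10
Position 4: rel=1, running sum=11
Position 5: rel=6, running sum=17
Position 6: rel=6, running sum=23
Position 7: rel=3, running sum=26
Position 8: rel=2, running sum=28
Position 9: rel=4, running sum=32
Position 10: rel=5, running sum=37
CG = 37

37


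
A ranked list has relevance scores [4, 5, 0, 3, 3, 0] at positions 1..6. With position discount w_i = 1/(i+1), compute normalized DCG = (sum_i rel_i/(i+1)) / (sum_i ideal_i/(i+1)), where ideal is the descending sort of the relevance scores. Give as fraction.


Position discount weights w_i = 1/(i+1) for i=1..6:
Weights = [1/2, 1/3, 1/4, 1/5, 1/6, 1/7]
Actual relevance: [4, 5, 0, 3, 3, 0]
DCG = 4/2 + 5/3 + 0/4 + 3/5 + 3/6 + 0/7 = 143/30
Ideal relevance (sorted desc): [5, 4, 3, 3, 0, 0]
Ideal DCG = 5/2 + 4/3 + 3/4 + 3/5 + 0/6 + 0/7 = 311/60
nDCG = DCG / ideal_DCG = 143/30 / 311/60 = 286/311

286/311


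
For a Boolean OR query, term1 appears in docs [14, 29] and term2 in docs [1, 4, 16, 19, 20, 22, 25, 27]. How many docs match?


Boolean OR: find union of posting lists
term1 docs: [14, 29]
term2 docs: [1, 4, 16, 19, 20, 22, 25, 27]
Union: [1, 4, 14, 16, 19, 20, 22, 25, 27, 29]
|union| = 10

10


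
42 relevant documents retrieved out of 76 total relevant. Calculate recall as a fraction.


Recall = retrieved_relevant / total_relevant
= 42 / 76
= 42 / (42 + 34)
= 21/38

21/38


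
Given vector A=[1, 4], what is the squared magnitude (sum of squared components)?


|A|^2 = sum of squared components
A[0]^2 = 1^2 = 1
A[1]^2 = 4^2 = 16
Sum = 1 + 16 = 17

17


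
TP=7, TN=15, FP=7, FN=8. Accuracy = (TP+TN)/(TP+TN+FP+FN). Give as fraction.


Accuracy = (TP + TN) / (TP + TN + FP + FN)
TP + TN = 7 + 15 = 22
Total = 7 + 15 + 7 + 8 = 37
Accuracy = 22 / 37 = 22/37

22/37


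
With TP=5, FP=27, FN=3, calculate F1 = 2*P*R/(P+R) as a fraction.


F1 = 2 * P * R / (P + R)
P = TP/(TP+FP) = 5/32 = 5/32
R = TP/(TP+FN) = 5/8 = 5/8
2 * P * R = 2 * 5/32 * 5/8 = 25/128
P + R = 5/32 + 5/8 = 25/32
F1 = 25/128 / 25/32 = 1/4

1/4


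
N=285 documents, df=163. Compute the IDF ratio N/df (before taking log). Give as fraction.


IDF ratio = N / df
= 285 / 163
= 285/163

285/163


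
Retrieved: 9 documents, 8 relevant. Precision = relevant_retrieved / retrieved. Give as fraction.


Precision = relevant_retrieved / total_retrieved
= 8 / 9
= 8 / (8 + 1)
= 8/9

8/9


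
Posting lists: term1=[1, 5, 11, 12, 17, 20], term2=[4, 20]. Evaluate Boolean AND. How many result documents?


Boolean AND: find intersection of posting lists
term1 docs: [1, 5, 11, 12, 17, 20]
term2 docs: [4, 20]
Intersection: [20]
|intersection| = 1

1


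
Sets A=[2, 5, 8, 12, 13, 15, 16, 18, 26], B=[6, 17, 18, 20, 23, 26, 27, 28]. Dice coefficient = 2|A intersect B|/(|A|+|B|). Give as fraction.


A intersect B = [18, 26]
|A intersect B| = 2
|A| = 9, |B| = 8
Dice = 2*2 / (9+8)
= 4 / 17 = 4/17

4/17


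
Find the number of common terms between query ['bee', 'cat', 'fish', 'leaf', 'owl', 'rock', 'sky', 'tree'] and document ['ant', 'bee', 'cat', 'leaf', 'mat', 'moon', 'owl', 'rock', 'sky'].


Query terms: ['bee', 'cat', 'fish', 'leaf', 'owl', 'rock', 'sky', 'tree']
Document terms: ['ant', 'bee', 'cat', 'leaf', 'mat', 'moon', 'owl', 'rock', 'sky']
Common terms: ['bee', 'cat', 'leaf', 'owl', 'rock', 'sky']
Overlap count = 6

6


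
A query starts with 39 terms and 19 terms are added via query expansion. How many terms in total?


Original terms: 39
Expansion terms: 19
Total = 39 + 19 = 58

58


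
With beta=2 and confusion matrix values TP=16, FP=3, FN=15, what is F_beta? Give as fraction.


P = TP/(TP+FP) = 16/19 = 16/19
R = TP/(TP+FN) = 16/31 = 16/31
beta^2 = 2^2 = 4
(1 + beta^2) = 5
Numerator = (1+beta^2)*P*R = 1280/589
Denominator = beta^2*P + R = 64/19 + 16/31 = 2288/589
F_beta = 80/143

80/143


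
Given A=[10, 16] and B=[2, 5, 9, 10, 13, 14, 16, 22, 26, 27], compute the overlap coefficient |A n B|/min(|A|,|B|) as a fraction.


A intersect B = [10, 16]
|A intersect B| = 2
min(|A|, |B|) = min(2, 10) = 2
Overlap = 2 / 2 = 1

1


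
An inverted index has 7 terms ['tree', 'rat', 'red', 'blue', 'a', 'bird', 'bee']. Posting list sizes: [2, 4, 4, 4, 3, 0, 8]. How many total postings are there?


Summing posting list sizes:
'tree': 2 postings
'rat': 4 postings
'red': 4 postings
'blue': 4 postings
'a': 3 postings
'bird': 0 postings
'bee': 8 postings
Total = 2 + 4 + 4 + 4 + 3 + 0 + 8 = 25

25


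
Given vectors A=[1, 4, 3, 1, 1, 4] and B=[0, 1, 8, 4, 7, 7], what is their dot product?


Dot product = sum of element-wise products
A[0]*B[0] = 1*0 = 0
A[1]*B[1] = 4*1 = 4
A[2]*B[2] = 3*8 = 24
A[3]*B[3] = 1*4 = 4
A[4]*B[4] = 1*7 = 7
A[5]*B[5] = 4*7 = 28
Sum = 0 + 4 + 24 + 4 + 7 + 28 = 67

67


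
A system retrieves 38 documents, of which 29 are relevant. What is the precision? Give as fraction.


Precision = relevant_retrieved / total_retrieved
= 29 / 38
= 29 / (29 + 9)
= 29/38

29/38


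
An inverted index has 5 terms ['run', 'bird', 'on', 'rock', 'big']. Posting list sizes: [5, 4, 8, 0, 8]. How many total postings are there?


Summing posting list sizes:
'run': 5 postings
'bird': 4 postings
'on': 8 postings
'rock': 0 postings
'big': 8 postings
Total = 5 + 4 + 8 + 0 + 8 = 25

25


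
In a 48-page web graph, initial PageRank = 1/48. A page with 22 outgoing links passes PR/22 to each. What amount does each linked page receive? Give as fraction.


Initial PR = 1/48 = 1/48
Outlinks = 22
Contribution per link = PR / outlinks
= 1/48 / 22
= 1/1056

1/1056


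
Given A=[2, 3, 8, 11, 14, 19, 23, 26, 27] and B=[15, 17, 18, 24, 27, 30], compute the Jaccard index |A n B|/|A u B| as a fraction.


A intersect B = [27]
|A intersect B| = 1
A union B = [2, 3, 8, 11, 14, 15, 17, 18, 19, 23, 24, 26, 27, 30]
|A union B| = 14
Jaccard = 1/14 = 1/14

1/14


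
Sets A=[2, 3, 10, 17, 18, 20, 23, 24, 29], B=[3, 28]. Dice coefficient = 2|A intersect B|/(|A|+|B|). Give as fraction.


A intersect B = [3]
|A intersect B| = 1
|A| = 9, |B| = 2
Dice = 2*1 / (9+2)
= 2 / 11 = 2/11

2/11


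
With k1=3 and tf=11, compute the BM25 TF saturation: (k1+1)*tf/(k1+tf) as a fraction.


BM25 TF component = (k1+1)*tf / (k1+tf)
k1 = 3, tf = 11
Numerator = (3+1)*11 = 44
Denominator = 3 + 11 = 14
= 44/14 = 22/7

22/7


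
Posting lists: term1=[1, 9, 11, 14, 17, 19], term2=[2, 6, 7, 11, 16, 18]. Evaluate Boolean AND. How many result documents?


Boolean AND: find intersection of posting lists
term1 docs: [1, 9, 11, 14, 17, 19]
term2 docs: [2, 6, 7, 11, 16, 18]
Intersection: [11]
|intersection| = 1

1


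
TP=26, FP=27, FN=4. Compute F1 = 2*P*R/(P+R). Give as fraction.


F1 = 2 * P * R / (P + R)
P = TP/(TP+FP) = 26/53 = 26/53
R = TP/(TP+FN) = 26/30 = 13/15
2 * P * R = 2 * 26/53 * 13/15 = 676/795
P + R = 26/53 + 13/15 = 1079/795
F1 = 676/795 / 1079/795 = 52/83

52/83


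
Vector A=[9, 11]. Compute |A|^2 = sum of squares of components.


|A|^2 = sum of squared components
A[0]^2 = 9^2 = 81
A[1]^2 = 11^2 = 121
Sum = 81 + 121 = 202

202


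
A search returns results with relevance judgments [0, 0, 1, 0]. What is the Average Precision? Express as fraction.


Computing P@k for each relevant position:
Position 1: not relevant
Position 2: not relevant
Position 3: relevant, P@3 = 1/3 = 1/3
Position 4: not relevant
Sum of P@k = 1/3 = 1/3
AP = 1/3 / 1 = 1/3

1/3


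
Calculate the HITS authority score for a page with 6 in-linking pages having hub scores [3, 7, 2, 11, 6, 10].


Authority = sum of hub scores of in-linkers
In-link 1: hub score = 3
In-link 2: hub score = 7
In-link 3: hub score = 2
In-link 4: hub score = 11
In-link 5: hub score = 6
In-link 6: hub score = 10
Authority = 3 + 7 + 2 + 11 + 6 + 10 = 39

39


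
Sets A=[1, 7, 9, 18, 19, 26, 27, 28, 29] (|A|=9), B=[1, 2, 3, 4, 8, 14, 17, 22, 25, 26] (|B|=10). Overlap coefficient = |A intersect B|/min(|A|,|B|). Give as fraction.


A intersect B = [1, 26]
|A intersect B| = 2
min(|A|, |B|) = min(9, 10) = 9
Overlap = 2 / 9 = 2/9

2/9


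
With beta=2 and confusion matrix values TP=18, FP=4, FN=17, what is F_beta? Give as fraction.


P = TP/(TP+FP) = 18/22 = 9/11
R = TP/(TP+FN) = 18/35 = 18/35
beta^2 = 2^2 = 4
(1 + beta^2) = 5
Numerator = (1+beta^2)*P*R = 162/77
Denominator = beta^2*P + R = 36/11 + 18/35 = 1458/385
F_beta = 5/9

5/9


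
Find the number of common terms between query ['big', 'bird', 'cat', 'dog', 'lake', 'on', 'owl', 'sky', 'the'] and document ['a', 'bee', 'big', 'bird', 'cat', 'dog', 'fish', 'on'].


Query terms: ['big', 'bird', 'cat', 'dog', 'lake', 'on', 'owl', 'sky', 'the']
Document terms: ['a', 'bee', 'big', 'bird', 'cat', 'dog', 'fish', 'on']
Common terms: ['big', 'bird', 'cat', 'dog', 'on']
Overlap count = 5

5


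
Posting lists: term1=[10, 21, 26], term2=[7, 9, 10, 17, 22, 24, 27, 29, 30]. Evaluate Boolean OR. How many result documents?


Boolean OR: find union of posting lists
term1 docs: [10, 21, 26]
term2 docs: [7, 9, 10, 17, 22, 24, 27, 29, 30]
Union: [7, 9, 10, 17, 21, 22, 24, 26, 27, 29, 30]
|union| = 11

11


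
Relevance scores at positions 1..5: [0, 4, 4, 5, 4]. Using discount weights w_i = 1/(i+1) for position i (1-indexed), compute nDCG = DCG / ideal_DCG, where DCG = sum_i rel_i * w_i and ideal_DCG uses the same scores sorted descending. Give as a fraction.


Position discount weights w_i = 1/(i+1) for i=1..5:
Weights = [1/2, 1/3, 1/4, 1/5, 1/6]
Actual relevance: [0, 4, 4, 5, 4]
DCG = 0/2 + 4/3 + 4/4 + 5/5 + 4/6 = 4
Ideal relevance (sorted desc): [5, 4, 4, 4, 0]
Ideal DCG = 5/2 + 4/3 + 4/4 + 4/5 + 0/6 = 169/30
nDCG = DCG / ideal_DCG = 4 / 169/30 = 120/169

120/169


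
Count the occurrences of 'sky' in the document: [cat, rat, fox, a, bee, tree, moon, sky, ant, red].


Document has 10 words
Scanning for 'sky':
Found at positions: [7]
Count = 1

1
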